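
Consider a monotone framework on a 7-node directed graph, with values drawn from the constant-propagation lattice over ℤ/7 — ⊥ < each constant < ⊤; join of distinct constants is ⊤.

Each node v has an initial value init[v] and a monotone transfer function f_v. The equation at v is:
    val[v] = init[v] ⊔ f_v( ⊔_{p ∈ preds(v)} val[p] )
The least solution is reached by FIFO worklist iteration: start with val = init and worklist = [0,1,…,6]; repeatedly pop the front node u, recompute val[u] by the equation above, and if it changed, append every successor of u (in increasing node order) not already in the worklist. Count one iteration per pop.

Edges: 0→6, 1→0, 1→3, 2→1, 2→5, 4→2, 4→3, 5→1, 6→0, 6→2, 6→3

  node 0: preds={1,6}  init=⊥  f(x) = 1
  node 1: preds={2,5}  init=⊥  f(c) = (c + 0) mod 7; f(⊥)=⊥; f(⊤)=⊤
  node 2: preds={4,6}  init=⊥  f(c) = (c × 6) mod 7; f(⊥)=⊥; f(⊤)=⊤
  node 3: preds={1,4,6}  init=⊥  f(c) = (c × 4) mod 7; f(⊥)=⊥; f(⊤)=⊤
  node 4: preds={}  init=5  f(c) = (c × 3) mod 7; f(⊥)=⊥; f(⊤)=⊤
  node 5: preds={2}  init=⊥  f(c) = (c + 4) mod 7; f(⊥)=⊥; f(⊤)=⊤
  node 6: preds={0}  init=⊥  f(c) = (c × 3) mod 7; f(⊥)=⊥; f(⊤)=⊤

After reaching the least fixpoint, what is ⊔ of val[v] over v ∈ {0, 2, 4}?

⊤

Trace (14 dequeues):
  [1] u=0 | in ⊥ | out 1 | prev ⊥ | push {}
  [2] u=1 | in ⊥ | out ⊥ | ==
  [3] u=2 | in 5 | out 2 | prev ⊥ | push {1}
  [4] u=3 | in 5 | out 6 | prev ⊥ | push {}
  [5] u=4 | in ⊥ | out 5 | ==
  [6] u=5 | in 2 | out 6 | prev ⊥ | push {}
  [7] u=6 | in 1 | out 3 | prev ⊥ | push {0,2,3}
  [8] u=1 | in ⊤ | out ⊤ | prev ⊥ | push {}
  [9] u=0 | in ⊤ | out 1 | ==
  [10] u=2 | in ⊤ | out ⊤ | prev 2 | push {1,5}
  [11] u=3 | in ⊤ | out ⊤ | prev 6 | push {}
  [12] u=1 | in ⊤ | out ⊤ | ==
  [13] u=5 | in ⊤ | out ⊤ | prev 6 | push {1}
  [14] u=1 | in ⊤ | out ⊤ | ==

Converged values:
  [0] 1
  [1] ⊤
  [2] ⊤
  [3] ⊤
  [4] 5
  [5] ⊤
  [6] 3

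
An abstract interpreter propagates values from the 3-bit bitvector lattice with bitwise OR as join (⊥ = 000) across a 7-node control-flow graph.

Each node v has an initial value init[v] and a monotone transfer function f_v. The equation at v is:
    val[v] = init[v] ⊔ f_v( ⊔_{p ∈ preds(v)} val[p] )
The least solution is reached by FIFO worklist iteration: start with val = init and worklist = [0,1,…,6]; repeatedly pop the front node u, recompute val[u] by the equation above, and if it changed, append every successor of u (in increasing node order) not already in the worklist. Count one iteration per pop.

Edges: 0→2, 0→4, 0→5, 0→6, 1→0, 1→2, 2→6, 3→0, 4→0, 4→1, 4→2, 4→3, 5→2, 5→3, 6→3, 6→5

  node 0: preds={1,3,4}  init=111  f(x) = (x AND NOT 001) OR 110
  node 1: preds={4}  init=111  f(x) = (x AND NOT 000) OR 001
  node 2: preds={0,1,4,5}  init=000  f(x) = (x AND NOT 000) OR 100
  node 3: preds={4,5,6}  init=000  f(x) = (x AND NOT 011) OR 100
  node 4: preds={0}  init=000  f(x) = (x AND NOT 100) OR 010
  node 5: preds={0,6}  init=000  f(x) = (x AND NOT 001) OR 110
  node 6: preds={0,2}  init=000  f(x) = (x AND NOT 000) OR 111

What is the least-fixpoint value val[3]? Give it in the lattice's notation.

Trace (12 dequeues):
  [1] u=0 | in 111 | out 111 | ==
  [2] u=1 | in 000 | out 111 | ==
  [3] u=2 | in 111 | out 111 | prev 000 | push {}
  [4] u=3 | in 000 | out 100 | prev 000 | push {0}
  [5] u=4 | in 111 | out 011 | prev 000 | push {1,2,3}
  [6] u=5 | in 111 | out 110 | prev 000 | push {}
  [7] u=6 | in 111 | out 111 | prev 000 | push {5}
  [8] u=0 | in 111 | out 111 | ==
  [9] u=1 | in 011 | out 111 | ==
  [10] u=2 | in 111 | out 111 | ==
  [11] u=3 | in 111 | out 100 | ==
  [12] u=5 | in 111 | out 110 | ==

Converged values:
  [0] 111
  [1] 111
  [2] 111
  [3] 100
  [4] 011
  [5] 110
  [6] 111

100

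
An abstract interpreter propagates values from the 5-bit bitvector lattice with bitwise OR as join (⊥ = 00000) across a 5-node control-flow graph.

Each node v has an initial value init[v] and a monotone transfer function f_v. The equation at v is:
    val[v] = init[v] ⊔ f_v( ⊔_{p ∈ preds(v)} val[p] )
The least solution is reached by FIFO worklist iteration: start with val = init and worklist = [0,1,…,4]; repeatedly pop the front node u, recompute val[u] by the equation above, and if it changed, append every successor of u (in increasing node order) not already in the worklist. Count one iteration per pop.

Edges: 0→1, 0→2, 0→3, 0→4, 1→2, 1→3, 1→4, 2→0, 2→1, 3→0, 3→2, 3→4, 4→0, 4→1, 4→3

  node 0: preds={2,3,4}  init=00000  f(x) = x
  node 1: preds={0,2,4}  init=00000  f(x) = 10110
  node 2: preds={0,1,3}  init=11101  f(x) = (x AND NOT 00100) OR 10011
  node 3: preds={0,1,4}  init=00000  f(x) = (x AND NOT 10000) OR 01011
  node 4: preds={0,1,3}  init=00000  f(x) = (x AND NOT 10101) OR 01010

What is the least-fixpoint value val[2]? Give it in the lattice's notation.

11111

Worklist (10 pops):
  #1 pop 0: in=11101 → 11101 (was 00000); enqueue []
  #2 pop 1: in=11101 → 10110 (was 00000); enqueue []
  #3 pop 2: in=11111 → 11111 (was 11101); enqueue [0,1]
  #4 pop 3: in=11111 → 01111 (was 00000); enqueue [2]
  #5 pop 4: in=11111 → 01010 (was 00000); enqueue [3]
  #6 pop 0: in=11111 → 11111 (was 11101); enqueue [4]
  #7 pop 1: in=11111 → 10110 (no change)
  #8 pop 2: in=11111 → 11111 (no change)
  #9 pop 3: in=11111 → 01111 (no change)
  #10 pop 4: in=11111 → 01010 (no change)

Fixpoint:
  val[0] = 11111
  val[1] = 10110
  val[2] = 11111
  val[3] = 01111
  val[4] = 01010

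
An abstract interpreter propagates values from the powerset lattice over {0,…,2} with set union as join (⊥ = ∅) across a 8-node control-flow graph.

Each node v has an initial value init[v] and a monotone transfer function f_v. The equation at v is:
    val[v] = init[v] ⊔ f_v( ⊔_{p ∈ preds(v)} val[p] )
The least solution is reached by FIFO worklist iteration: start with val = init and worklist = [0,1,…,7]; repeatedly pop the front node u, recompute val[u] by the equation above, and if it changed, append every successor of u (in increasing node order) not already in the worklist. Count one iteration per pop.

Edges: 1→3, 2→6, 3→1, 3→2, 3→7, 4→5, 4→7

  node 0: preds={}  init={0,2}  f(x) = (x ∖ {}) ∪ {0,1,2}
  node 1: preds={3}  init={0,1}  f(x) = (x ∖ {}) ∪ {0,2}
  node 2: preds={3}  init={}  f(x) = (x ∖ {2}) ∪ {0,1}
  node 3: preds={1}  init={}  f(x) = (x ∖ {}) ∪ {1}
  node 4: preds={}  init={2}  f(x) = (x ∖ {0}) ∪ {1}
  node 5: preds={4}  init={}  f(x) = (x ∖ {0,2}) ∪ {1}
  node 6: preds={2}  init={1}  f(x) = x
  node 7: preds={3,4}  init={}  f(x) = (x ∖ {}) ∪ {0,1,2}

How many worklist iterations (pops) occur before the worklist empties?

Trace (10 dequeues):
  [1] u=0 | in {} | out {0,1,2} | prev {0,2} | push {}
  [2] u=1 | in {} | out {0,1,2} | prev {0,1} | push {}
  [3] u=2 | in {} | out {0,1} | prev {} | push {}
  [4] u=3 | in {0,1,2} | out {0,1,2} | prev {} | push {1,2}
  [5] u=4 | in {} | out {1,2} | prev {2} | push {}
  [6] u=5 | in {1,2} | out {1} | prev {} | push {}
  [7] u=6 | in {0,1} | out {0,1} | prev {1} | push {}
  [8] u=7 | in {0,1,2} | out {0,1,2} | prev {} | push {}
  [9] u=1 | in {0,1,2} | out {0,1,2} | ==
  [10] u=2 | in {0,1,2} | out {0,1} | ==

Converged values:
  [0] {0,1,2}
  [1] {0,1,2}
  [2] {0,1}
  [3] {0,1,2}
  [4] {1,2}
  [5] {1}
  [6] {0,1}
  [7] {0,1,2}

10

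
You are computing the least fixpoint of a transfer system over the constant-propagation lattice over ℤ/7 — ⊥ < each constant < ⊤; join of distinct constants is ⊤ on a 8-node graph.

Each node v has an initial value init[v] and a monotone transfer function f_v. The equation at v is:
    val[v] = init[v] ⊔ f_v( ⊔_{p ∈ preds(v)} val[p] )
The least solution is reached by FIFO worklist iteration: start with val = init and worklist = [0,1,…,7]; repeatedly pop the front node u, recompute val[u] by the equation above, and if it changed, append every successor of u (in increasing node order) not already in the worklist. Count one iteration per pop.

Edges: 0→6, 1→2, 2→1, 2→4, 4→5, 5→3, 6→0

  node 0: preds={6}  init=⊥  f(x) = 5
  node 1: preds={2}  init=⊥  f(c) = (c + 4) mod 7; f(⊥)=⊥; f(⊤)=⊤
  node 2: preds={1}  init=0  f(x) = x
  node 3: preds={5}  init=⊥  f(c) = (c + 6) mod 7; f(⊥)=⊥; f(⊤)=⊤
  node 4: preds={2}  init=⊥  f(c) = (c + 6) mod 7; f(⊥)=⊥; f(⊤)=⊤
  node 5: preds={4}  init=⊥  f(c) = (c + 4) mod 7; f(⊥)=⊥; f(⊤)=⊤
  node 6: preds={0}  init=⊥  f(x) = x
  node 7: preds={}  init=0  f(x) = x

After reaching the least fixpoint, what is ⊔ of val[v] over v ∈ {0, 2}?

⊤

Iteration log — 12 steps:
  step 1. node 0  ⊔preds=⊥  new=5  old=⊥  +wl: 
  step 2. node 1  ⊔preds=0  new=4  old=⊥  +wl: 
  step 3. node 2  ⊔preds=4  new=⊤  old=0  +wl: 1
  step 4. node 3  ⊔preds=⊥  new=⊥  stable
  step 5. node 4  ⊔preds=⊤  new=⊤  old=⊥  +wl: 
  step 6. node 5  ⊔preds=⊤  new=⊤  old=⊥  +wl: 3
  step 7. node 6  ⊔preds=5  new=5  old=⊥  +wl: 0
  step 8. node 7  ⊔preds=⊥  new=0  stable
  step 9. node 1  ⊔preds=⊤  new=⊤  old=4  +wl: 2
  step 10. node 3  ⊔preds=⊤  new=⊤  old=⊥  +wl: 
  step 11. node 0  ⊔preds=5  new=5  stable
  step 12. node 2  ⊔preds=⊤  new=⊤  stable

Least fixpoint reached:
  node 0: 5
  node 1: ⊤
  node 2: ⊤
  node 3: ⊤
  node 4: ⊤
  node 5: ⊤
  node 6: 5
  node 7: 0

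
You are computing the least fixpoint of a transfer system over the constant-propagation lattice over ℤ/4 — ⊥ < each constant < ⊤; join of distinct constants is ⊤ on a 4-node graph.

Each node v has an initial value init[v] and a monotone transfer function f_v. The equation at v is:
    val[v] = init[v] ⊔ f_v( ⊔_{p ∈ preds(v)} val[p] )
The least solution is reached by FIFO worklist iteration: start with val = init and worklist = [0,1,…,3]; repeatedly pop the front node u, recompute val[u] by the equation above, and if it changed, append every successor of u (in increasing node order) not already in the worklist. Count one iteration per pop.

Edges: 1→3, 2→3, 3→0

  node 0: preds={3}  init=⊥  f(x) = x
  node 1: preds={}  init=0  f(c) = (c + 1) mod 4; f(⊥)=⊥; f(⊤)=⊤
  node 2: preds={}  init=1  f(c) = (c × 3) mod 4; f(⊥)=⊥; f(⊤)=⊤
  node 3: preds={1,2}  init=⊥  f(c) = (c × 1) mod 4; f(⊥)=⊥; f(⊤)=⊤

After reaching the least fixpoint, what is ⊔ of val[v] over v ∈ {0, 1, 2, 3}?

Worklist (5 pops):
  #1 pop 0: in=⊥ → ⊥ (no change)
  #2 pop 1: in=⊥ → 0 (no change)
  #3 pop 2: in=⊥ → 1 (no change)
  #4 pop 3: in=⊤ → ⊤ (was ⊥); enqueue [0]
  #5 pop 0: in=⊤ → ⊤ (was ⊥); enqueue []

Fixpoint:
  val[0] = ⊤
  val[1] = 0
  val[2] = 1
  val[3] = ⊤

⊤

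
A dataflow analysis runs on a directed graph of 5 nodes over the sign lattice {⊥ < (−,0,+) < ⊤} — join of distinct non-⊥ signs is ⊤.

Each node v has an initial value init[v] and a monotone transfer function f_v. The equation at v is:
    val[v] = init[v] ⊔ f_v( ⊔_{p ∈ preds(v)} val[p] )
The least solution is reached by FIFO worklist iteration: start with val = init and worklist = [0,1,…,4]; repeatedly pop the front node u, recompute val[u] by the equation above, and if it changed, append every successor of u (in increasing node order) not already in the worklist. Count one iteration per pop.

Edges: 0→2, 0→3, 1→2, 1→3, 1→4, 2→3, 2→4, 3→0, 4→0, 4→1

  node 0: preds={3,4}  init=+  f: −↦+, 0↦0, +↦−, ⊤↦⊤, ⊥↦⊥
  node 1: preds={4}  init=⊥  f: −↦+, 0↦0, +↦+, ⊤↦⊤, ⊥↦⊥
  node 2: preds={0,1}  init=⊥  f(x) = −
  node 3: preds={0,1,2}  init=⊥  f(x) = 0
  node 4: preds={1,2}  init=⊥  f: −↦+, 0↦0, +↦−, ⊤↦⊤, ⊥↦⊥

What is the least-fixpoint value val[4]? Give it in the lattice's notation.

Iteration log — 15 steps:
  step 1. node 0  ⊔preds=⊥  new=+  stable
  step 2. node 1  ⊔preds=⊥  new=⊥  stable
  step 3. node 2  ⊔preds=+  new=−  old=⊥  +wl: 
  step 4. node 3  ⊔preds=⊤  new=0  old=⊥  +wl: 0
  step 5. node 4  ⊔preds=−  new=+  old=⊥  +wl: 1
  step 6. node 0  ⊔preds=⊤  new=⊤  old=+  +wl: 2,3
  step 7. node 1  ⊔preds=+  new=+  old=⊥  +wl: 4
  step 8. node 2  ⊔preds=⊤  new=−  stable
  step 9. node 3  ⊔preds=⊤  new=0  stable
  step 10. node 4  ⊔preds=⊤  new=⊤  old=+  +wl: 0,1
  step 11. node 0  ⊔preds=⊤  new=⊤  stable
  step 12. node 1  ⊔preds=⊤  new=⊤  old=+  +wl: 2,3,4
  step 13. node 2  ⊔preds=⊤  new=−  stable
  step 14. node 3  ⊔preds=⊤  new=0  stable
  step 15. node 4  ⊔preds=⊤  new=⊤  stable

Least fixpoint reached:
  node 0: ⊤
  node 1: ⊤
  node 2: −
  node 3: 0
  node 4: ⊤

⊤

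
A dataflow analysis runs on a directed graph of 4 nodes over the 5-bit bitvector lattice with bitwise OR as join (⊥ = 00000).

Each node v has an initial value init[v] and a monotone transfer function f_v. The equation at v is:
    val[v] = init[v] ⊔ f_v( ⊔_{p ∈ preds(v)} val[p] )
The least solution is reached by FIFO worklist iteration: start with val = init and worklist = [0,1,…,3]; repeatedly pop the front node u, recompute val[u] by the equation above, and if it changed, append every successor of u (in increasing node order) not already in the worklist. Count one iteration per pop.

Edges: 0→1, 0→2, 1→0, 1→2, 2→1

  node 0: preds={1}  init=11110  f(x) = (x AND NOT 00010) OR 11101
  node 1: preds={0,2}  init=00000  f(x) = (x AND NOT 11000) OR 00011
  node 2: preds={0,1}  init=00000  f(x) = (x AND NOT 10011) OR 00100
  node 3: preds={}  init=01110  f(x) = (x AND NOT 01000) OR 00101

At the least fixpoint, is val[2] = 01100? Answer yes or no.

Worklist (6 pops):
  #1 pop 0: in=00000 → 11111 (was 11110); enqueue []
  #2 pop 1: in=11111 → 00111 (was 00000); enqueue [0]
  #3 pop 2: in=11111 → 01100 (was 00000); enqueue [1]
  #4 pop 3: in=00000 → 01111 (was 01110); enqueue []
  #5 pop 0: in=00111 → 11111 (no change)
  #6 pop 1: in=11111 → 00111 (no change)

Fixpoint:
  val[0] = 11111
  val[1] = 00111
  val[2] = 01100
  val[3] = 01111

yes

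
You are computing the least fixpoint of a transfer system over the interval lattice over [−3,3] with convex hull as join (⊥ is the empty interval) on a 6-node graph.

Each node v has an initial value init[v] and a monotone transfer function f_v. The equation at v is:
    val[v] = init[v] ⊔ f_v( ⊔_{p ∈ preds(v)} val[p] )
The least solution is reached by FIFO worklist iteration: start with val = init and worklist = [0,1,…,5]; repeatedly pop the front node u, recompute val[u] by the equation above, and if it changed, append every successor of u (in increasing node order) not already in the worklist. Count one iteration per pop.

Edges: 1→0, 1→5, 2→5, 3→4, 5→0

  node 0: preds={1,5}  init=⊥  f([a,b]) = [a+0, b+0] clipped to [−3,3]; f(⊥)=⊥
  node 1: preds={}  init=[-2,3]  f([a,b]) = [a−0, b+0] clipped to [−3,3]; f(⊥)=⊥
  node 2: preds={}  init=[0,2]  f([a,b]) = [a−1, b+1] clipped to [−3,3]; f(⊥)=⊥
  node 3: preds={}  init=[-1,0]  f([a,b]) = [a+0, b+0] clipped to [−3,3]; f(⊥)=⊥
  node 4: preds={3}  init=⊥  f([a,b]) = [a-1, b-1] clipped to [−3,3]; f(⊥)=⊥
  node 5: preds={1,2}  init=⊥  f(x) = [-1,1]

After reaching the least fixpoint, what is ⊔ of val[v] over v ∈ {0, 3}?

Iteration log — 7 steps:
  step 1. node 0  ⊔preds=[-2,3]  new=[-2,3]  old=⊥  +wl: 
  step 2. node 1  ⊔preds=⊥  new=[-2,3]  stable
  step 3. node 2  ⊔preds=⊥  new=[0,2]  stable
  step 4. node 3  ⊔preds=⊥  new=[-1,0]  stable
  step 5. node 4  ⊔preds=[-1,0]  new=[-2,-1]  old=⊥  +wl: 
  step 6. node 5  ⊔preds=[-2,3]  new=[-1,1]  old=⊥  +wl: 0
  step 7. node 0  ⊔preds=[-2,3]  new=[-2,3]  stable

Least fixpoint reached:
  node 0: [-2,3]
  node 1: [-2,3]
  node 2: [0,2]
  node 3: [-1,0]
  node 4: [-2,-1]
  node 5: [-1,1]

[-2,3]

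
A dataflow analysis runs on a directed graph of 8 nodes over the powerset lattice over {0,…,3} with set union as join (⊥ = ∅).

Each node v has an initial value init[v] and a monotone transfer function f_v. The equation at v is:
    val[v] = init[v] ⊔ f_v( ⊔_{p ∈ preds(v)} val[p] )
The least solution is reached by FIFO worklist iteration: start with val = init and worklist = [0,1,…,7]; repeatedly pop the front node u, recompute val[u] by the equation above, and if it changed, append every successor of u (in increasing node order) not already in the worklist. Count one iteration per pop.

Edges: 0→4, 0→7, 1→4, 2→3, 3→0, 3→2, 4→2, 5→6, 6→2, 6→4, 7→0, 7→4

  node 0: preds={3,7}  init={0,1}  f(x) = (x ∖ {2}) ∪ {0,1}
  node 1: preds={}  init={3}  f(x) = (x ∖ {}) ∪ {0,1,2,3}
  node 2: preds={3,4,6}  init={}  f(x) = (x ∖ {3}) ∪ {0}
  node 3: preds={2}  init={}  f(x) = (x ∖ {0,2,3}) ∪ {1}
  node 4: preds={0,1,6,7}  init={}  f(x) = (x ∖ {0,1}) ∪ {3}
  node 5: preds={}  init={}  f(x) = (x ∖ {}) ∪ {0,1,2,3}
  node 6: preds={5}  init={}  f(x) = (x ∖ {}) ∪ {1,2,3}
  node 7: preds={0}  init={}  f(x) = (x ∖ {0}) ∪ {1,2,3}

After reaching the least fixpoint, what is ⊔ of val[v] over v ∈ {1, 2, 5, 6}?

{0,1,2,3}

Iteration log — 13 steps:
  step 1. node 0  ⊔preds={}  new={0,1}  stable
  step 2. node 1  ⊔preds={}  new={0,1,2,3}  old={3}  +wl: 
  step 3. node 2  ⊔preds={}  new={0}  old={}  +wl: 
  step 4. node 3  ⊔preds={0}  new={1}  old={}  +wl: 0,2
  step 5. node 4  ⊔preds={0,1,2,3}  new={2,3}  old={}  +wl: 
  step 6. node 5  ⊔preds={}  new={0,1,2,3}  old={}  +wl: 
  step 7. node 6  ⊔preds={0,1,2,3}  new={0,1,2,3}  old={}  +wl: 4
  step 8. node 7  ⊔preds={0,1}  new={1,2,3}  old={}  +wl: 
  step 9. node 0  ⊔preds={1,2,3}  new={0,1,3}  old={0,1}  +wl: 7
  step 10. node 2  ⊔preds={0,1,2,3}  new={0,1,2}  old={0}  +wl: 3
  step 11. node 4  ⊔preds={0,1,2,3}  new={2,3}  stable
  step 12. node 7  ⊔preds={0,1,3}  new={1,2,3}  stable
  step 13. node 3  ⊔preds={0,1,2}  new={1}  stable

Least fixpoint reached:
  node 0: {0,1,3}
  node 1: {0,1,2,3}
  node 2: {0,1,2}
  node 3: {1}
  node 4: {2,3}
  node 5: {0,1,2,3}
  node 6: {0,1,2,3}
  node 7: {1,2,3}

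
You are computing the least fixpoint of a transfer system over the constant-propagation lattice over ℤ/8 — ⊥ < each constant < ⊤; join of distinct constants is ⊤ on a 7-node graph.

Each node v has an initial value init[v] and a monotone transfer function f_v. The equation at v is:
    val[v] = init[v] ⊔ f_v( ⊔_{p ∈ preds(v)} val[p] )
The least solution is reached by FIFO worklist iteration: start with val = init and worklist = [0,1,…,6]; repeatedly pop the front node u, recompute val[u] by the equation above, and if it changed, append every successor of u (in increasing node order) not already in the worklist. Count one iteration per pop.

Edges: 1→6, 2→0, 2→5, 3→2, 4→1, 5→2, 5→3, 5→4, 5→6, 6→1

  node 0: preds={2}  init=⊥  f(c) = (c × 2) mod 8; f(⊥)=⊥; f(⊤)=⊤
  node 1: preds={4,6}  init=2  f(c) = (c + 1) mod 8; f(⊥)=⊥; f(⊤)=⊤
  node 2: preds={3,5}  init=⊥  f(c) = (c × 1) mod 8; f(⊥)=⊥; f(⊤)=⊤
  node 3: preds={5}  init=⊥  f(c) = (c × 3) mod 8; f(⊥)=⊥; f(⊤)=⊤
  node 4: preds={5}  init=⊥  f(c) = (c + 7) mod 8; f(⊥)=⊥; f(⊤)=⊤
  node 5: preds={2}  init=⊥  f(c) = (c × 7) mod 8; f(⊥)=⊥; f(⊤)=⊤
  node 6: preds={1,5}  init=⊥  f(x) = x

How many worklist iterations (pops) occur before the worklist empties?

Iteration log — 10 steps:
  step 1. node 0  ⊔preds=⊥  new=⊥  stable
  step 2. node 1  ⊔preds=⊥  new=2  stable
  step 3. node 2  ⊔preds=⊥  new=⊥  stable
  step 4. node 3  ⊔preds=⊥  new=⊥  stable
  step 5. node 4  ⊔preds=⊥  new=⊥  stable
  step 6. node 5  ⊔preds=⊥  new=⊥  stable
  step 7. node 6  ⊔preds=2  new=2  old=⊥  +wl: 1
  step 8. node 1  ⊔preds=2  new=⊤  old=2  +wl: 6
  step 9. node 6  ⊔preds=⊤  new=⊤  old=2  +wl: 1
  step 10. node 1  ⊔preds=⊤  new=⊤  stable

Least fixpoint reached:
  node 0: ⊥
  node 1: ⊤
  node 2: ⊥
  node 3: ⊥
  node 4: ⊥
  node 5: ⊥
  node 6: ⊤

10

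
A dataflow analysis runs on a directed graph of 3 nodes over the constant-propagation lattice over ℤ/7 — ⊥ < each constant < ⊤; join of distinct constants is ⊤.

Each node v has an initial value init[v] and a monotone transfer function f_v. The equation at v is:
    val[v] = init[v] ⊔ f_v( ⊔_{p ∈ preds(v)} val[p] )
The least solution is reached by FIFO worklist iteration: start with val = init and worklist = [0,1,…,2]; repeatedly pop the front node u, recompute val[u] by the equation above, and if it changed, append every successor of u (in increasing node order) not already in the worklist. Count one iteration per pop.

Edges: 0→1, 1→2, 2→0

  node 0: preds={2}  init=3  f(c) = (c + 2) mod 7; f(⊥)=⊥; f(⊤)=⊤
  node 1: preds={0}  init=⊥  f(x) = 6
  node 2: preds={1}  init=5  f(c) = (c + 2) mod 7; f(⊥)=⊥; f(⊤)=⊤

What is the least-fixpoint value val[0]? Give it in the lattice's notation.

Worklist (4 pops):
  #1 pop 0: in=5 → ⊤ (was 3); enqueue []
  #2 pop 1: in=⊤ → 6 (was ⊥); enqueue []
  #3 pop 2: in=6 → ⊤ (was 5); enqueue [0]
  #4 pop 0: in=⊤ → ⊤ (no change)

Fixpoint:
  val[0] = ⊤
  val[1] = 6
  val[2] = ⊤

⊤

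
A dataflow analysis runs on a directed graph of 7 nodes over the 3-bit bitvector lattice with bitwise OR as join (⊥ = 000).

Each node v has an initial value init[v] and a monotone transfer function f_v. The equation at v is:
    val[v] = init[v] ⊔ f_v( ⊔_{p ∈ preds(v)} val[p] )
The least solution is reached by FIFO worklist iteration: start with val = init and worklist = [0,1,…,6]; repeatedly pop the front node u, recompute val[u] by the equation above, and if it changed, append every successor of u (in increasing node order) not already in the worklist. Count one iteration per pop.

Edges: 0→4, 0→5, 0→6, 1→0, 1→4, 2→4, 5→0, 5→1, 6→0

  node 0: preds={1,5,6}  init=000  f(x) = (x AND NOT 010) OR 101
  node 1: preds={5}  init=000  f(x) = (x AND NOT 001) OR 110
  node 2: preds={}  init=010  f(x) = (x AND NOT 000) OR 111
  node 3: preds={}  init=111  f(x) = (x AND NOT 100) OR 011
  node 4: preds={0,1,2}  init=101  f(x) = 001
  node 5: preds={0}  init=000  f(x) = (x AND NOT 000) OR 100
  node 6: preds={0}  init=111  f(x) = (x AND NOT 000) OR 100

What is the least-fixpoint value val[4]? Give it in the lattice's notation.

Trace (9 dequeues):
  [1] u=0 | in 111 | out 101 | prev 000 | push {}
  [2] u=1 | in 000 | out 110 | prev 000 | push {0}
  [3] u=2 | in 000 | out 111 | prev 010 | push {}
  [4] u=3 | in 000 | out 111 | ==
  [5] u=4 | in 111 | out 101 | ==
  [6] u=5 | in 101 | out 101 | prev 000 | push {1}
  [7] u=6 | in 101 | out 111 | ==
  [8] u=0 | in 111 | out 101 | ==
  [9] u=1 | in 101 | out 110 | ==

Converged values:
  [0] 101
  [1] 110
  [2] 111
  [3] 111
  [4] 101
  [5] 101
  [6] 111

101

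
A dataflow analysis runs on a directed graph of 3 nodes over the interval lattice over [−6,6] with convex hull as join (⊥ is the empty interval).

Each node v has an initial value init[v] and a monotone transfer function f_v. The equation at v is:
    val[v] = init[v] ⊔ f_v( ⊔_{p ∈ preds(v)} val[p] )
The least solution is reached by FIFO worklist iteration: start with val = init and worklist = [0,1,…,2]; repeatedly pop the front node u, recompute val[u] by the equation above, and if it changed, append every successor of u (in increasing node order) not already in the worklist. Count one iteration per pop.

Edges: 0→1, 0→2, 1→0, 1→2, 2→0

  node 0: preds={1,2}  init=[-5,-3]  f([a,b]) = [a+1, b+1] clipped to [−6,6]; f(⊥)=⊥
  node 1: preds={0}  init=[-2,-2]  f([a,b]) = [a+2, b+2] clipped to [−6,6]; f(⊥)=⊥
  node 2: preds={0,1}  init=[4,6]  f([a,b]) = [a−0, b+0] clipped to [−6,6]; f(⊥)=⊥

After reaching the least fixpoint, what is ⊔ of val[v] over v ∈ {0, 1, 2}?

Trace (4 dequeues):
  [1] u=0 | in [-2,6] | out [-5,6] | prev [-5,-3] | push {}
  [2] u=1 | in [-5,6] | out [-3,6] | prev [-2,-2] | push {0}
  [3] u=2 | in [-5,6] | out [-5,6] | prev [4,6] | push {}
  [4] u=0 | in [-5,6] | out [-5,6] | ==

Converged values:
  [0] [-5,6]
  [1] [-3,6]
  [2] [-5,6]

[-5,6]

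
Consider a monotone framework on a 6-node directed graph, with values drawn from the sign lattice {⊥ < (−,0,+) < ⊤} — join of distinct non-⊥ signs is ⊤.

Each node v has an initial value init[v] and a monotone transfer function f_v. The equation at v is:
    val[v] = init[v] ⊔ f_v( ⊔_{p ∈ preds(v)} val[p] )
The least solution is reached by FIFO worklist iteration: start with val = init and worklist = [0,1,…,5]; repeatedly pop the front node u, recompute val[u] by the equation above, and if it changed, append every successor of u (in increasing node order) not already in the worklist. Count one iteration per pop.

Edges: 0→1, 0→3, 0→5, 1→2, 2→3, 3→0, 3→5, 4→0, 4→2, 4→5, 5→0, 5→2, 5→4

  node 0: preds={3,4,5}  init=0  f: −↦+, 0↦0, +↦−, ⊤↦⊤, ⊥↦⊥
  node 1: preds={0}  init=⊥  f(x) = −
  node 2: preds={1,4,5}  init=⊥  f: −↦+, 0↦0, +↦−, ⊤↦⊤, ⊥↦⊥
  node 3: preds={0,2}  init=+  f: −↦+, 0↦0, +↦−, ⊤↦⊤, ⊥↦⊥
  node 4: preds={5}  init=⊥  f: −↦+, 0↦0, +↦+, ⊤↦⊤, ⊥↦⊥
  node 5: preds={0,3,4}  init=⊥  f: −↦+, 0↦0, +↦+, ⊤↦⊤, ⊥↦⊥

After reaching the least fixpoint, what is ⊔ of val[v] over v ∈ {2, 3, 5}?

⊤

Worklist (13 pops):
  #1 pop 0: in=+ → ⊤ (was 0); enqueue []
  #2 pop 1: in=⊤ → − (was ⊥); enqueue []
  #3 pop 2: in=− → + (was ⊥); enqueue []
  #4 pop 3: in=⊤ → ⊤ (was +); enqueue [0]
  #5 pop 4: in=⊥ → ⊥ (no change)
  #6 pop 5: in=⊤ → ⊤ (was ⊥); enqueue [2,4]
  #7 pop 0: in=⊤ → ⊤ (no change)
  #8 pop 2: in=⊤ → ⊤ (was +); enqueue [3]
  #9 pop 4: in=⊤ → ⊤ (was ⊥); enqueue [0,2,5]
  #10 pop 3: in=⊤ → ⊤ (no change)
  #11 pop 0: in=⊤ → ⊤ (no change)
  #12 pop 2: in=⊤ → ⊤ (no change)
  #13 pop 5: in=⊤ → ⊤ (no change)

Fixpoint:
  val[0] = ⊤
  val[1] = −
  val[2] = ⊤
  val[3] = ⊤
  val[4] = ⊤
  val[5] = ⊤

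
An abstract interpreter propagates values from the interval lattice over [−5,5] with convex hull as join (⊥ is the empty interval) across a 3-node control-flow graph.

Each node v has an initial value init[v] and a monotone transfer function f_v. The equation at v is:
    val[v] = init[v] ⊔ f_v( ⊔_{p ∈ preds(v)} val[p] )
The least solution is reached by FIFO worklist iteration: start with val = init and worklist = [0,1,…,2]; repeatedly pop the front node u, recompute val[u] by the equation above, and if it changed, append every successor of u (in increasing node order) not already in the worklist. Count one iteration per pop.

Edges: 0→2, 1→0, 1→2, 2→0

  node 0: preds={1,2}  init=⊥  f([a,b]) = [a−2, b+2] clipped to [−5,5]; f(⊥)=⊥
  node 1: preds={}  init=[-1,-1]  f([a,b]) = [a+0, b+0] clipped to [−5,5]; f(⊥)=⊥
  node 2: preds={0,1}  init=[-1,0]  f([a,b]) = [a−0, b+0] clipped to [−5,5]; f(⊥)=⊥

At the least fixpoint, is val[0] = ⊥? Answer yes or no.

no

Worklist (8 pops):
  #1 pop 0: in=[-1,0] → [-3,2] (was ⊥); enqueue []
  #2 pop 1: in=⊥ → [-1,-1] (no change)
  #3 pop 2: in=[-3,2] → [-3,2] (was [-1,0]); enqueue [0]
  #4 pop 0: in=[-3,2] → [-5,4] (was [-3,2]); enqueue [2]
  #5 pop 2: in=[-5,4] → [-5,4] (was [-3,2]); enqueue [0]
  #6 pop 0: in=[-5,4] → [-5,5] (was [-5,4]); enqueue [2]
  #7 pop 2: in=[-5,5] → [-5,5] (was [-5,4]); enqueue [0]
  #8 pop 0: in=[-5,5] → [-5,5] (no change)

Fixpoint:
  val[0] = [-5,5]
  val[1] = [-1,-1]
  val[2] = [-5,5]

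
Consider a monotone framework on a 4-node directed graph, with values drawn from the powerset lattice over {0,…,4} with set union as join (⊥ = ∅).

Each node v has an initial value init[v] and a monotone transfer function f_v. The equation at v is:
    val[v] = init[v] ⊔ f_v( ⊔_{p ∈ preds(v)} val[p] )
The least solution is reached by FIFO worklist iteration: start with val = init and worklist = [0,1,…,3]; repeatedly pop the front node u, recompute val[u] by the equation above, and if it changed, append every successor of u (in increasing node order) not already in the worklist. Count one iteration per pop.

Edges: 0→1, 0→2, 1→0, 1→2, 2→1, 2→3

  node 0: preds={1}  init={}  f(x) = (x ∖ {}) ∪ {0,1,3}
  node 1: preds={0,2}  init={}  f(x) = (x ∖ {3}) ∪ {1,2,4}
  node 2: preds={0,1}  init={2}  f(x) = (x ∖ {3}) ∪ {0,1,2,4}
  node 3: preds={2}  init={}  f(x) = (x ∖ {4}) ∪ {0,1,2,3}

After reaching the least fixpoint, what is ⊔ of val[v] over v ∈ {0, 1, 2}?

{0,1,2,3,4}

Trace (7 dequeues):
  [1] u=0 | in {} | out {0,1,3} | prev {} | push {}
  [2] u=1 | in {0,1,2,3} | out {0,1,2,4} | prev {} | push {0}
  [3] u=2 | in {0,1,2,3,4} | out {0,1,2,4} | prev {2} | push {1}
  [4] u=3 | in {0,1,2,4} | out {0,1,2,3} | prev {} | push {}
  [5] u=0 | in {0,1,2,4} | out {0,1,2,3,4} | prev {0,1,3} | push {2}
  [6] u=1 | in {0,1,2,3,4} | out {0,1,2,4} | ==
  [7] u=2 | in {0,1,2,3,4} | out {0,1,2,4} | ==

Converged values:
  [0] {0,1,2,3,4}
  [1] {0,1,2,4}
  [2] {0,1,2,4}
  [3] {0,1,2,3}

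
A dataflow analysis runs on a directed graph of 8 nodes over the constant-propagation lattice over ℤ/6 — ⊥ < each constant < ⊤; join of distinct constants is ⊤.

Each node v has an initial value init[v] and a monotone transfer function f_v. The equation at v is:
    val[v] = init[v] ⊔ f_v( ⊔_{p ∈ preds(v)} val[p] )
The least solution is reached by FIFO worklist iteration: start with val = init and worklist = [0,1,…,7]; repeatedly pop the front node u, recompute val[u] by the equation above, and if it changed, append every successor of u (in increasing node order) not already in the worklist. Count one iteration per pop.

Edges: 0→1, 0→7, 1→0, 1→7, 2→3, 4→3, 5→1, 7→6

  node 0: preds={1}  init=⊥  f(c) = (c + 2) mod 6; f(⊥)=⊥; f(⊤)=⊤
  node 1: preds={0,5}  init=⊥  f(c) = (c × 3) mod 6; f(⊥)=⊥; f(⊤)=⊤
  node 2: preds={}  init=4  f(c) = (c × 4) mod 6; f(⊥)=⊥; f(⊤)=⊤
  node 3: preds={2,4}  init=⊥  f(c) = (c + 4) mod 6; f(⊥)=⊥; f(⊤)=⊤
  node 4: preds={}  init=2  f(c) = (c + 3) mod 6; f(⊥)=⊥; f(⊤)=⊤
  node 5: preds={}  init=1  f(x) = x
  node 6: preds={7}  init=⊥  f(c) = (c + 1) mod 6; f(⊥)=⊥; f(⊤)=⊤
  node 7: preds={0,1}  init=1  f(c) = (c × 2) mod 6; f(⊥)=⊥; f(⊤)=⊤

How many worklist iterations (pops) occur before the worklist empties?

Worklist (15 pops):
  #1 pop 0: in=⊥ → ⊥ (no change)
  #2 pop 1: in=1 → 3 (was ⊥); enqueue [0]
  #3 pop 2: in=⊥ → 4 (no change)
  #4 pop 3: in=⊤ → ⊤ (was ⊥); enqueue []
  #5 pop 4: in=⊥ → 2 (no change)
  #6 pop 5: in=⊥ → 1 (no change)
  #7 pop 6: in=1 → 2 (was ⊥); enqueue []
  #8 pop 7: in=3 → ⊤ (was 1); enqueue [6]
  #9 pop 0: in=3 → 5 (was ⊥); enqueue [1,7]
  #10 pop 6: in=⊤ → ⊤ (was 2); enqueue []
  #11 pop 1: in=⊤ → ⊤ (was 3); enqueue [0]
  #12 pop 7: in=⊤ → ⊤ (no change)
  #13 pop 0: in=⊤ → ⊤ (was 5); enqueue [1,7]
  #14 pop 1: in=⊤ → ⊤ (no change)
  #15 pop 7: in=⊤ → ⊤ (no change)

Fixpoint:
  val[0] = ⊤
  val[1] = ⊤
  val[2] = 4
  val[3] = ⊤
  val[4] = 2
  val[5] = 1
  val[6] = ⊤
  val[7] = ⊤

15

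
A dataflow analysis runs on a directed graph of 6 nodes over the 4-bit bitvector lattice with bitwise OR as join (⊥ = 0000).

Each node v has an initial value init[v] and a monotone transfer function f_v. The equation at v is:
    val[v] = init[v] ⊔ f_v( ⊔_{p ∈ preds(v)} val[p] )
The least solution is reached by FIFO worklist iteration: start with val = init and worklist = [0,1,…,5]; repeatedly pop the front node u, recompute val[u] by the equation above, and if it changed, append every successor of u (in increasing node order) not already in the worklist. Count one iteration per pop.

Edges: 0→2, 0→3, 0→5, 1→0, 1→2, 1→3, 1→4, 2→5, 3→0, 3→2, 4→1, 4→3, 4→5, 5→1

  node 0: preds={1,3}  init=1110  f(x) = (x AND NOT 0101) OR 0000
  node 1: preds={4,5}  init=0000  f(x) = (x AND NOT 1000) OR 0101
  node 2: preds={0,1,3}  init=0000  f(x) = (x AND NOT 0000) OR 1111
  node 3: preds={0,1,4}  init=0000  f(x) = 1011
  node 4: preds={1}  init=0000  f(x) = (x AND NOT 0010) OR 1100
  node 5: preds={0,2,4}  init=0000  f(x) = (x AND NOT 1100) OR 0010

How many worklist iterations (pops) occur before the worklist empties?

13

Worklist (13 pops):
  #1 pop 0: in=0000 → 1110 (no change)
  #2 pop 1: in=0000 → 0101 (was 0000); enqueue [0]
  #3 pop 2: in=1111 → 1111 (was 0000); enqueue []
  #4 pop 3: in=1111 → 1011 (was 0000); enqueue [2]
  #5 pop 4: in=0101 → 1101 (was 0000); enqueue [1,3]
  #6 pop 5: in=1111 → 0011 (was 0000); enqueue []
  #7 pop 0: in=1111 → 1110 (no change)
  #8 pop 2: in=1111 → 1111 (no change)
  #9 pop 1: in=1111 → 0111 (was 0101); enqueue [0,2,4]
  #10 pop 3: in=1111 → 1011 (no change)
  #11 pop 0: in=1111 → 1110 (no change)
  #12 pop 2: in=1111 → 1111 (no change)
  #13 pop 4: in=0111 → 1101 (no change)

Fixpoint:
  val[0] = 1110
  val[1] = 0111
  val[2] = 1111
  val[3] = 1011
  val[4] = 1101
  val[5] = 0011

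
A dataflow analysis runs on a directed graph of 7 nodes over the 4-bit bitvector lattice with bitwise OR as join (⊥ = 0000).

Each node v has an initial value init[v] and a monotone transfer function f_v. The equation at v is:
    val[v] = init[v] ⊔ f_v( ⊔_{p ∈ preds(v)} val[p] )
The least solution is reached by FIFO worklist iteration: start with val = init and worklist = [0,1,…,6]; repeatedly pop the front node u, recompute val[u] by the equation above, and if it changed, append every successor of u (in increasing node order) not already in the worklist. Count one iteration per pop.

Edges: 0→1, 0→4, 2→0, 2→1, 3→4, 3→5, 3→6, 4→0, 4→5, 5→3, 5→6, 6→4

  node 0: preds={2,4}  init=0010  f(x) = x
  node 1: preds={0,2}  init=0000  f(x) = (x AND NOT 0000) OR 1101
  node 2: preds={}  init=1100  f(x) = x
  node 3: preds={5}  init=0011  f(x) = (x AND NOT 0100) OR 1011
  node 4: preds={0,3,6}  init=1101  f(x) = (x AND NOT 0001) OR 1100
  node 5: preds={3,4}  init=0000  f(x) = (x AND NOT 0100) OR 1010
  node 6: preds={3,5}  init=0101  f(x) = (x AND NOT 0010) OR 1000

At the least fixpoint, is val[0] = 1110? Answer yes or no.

Iteration log — 10 steps:
  step 1. node 0  ⊔preds=1101  new=1111  old=0010  +wl: 
  step 2. node 1  ⊔preds=1111  new=1111  old=0000  +wl: 
  step 3. node 2  ⊔preds=0000  new=1100  stable
  step 4. node 3  ⊔preds=0000  new=1011  old=0011  +wl: 
  step 5. node 4  ⊔preds=1111  new=1111  old=1101  +wl: 0
  step 6. node 5  ⊔preds=1111  new=1011  old=0000  +wl: 3
  step 7. node 6  ⊔preds=1011  new=1101  old=0101  +wl: 4
  step 8. node 0  ⊔preds=1111  new=1111  stable
  step 9. node 3  ⊔preds=1011  new=1011  stable
  step 10. node 4  ⊔preds=1111  new=1111  stable

Least fixpoint reached:
  node 0: 1111
  node 1: 1111
  node 2: 1100
  node 3: 1011
  node 4: 1111
  node 5: 1011
  node 6: 1101

no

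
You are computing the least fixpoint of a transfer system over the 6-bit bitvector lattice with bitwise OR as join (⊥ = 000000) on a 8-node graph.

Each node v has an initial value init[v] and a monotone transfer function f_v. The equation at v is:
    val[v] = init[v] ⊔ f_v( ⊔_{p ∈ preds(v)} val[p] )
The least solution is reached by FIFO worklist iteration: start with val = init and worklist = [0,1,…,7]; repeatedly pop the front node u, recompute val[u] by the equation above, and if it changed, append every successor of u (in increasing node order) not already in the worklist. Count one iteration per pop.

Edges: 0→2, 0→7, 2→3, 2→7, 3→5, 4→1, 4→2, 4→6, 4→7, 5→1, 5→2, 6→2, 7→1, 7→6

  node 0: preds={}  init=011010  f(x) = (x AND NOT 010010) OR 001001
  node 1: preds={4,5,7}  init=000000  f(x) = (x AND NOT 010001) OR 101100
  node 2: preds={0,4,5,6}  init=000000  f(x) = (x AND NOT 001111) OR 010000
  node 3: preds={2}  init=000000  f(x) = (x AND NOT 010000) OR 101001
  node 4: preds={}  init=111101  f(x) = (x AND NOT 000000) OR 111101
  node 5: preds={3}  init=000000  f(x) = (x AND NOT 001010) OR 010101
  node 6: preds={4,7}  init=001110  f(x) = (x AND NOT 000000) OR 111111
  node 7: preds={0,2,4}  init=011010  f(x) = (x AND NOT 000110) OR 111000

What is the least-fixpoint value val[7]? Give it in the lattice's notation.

111011

Iteration log — 11 steps:
  step 1. node 0  ⊔preds=000000  new=011011  old=011010  +wl: 
  step 2. node 1  ⊔preds=111111  new=101110  old=000000  +wl: 
  step 3. node 2  ⊔preds=111111  new=110000  old=000000  +wl: 
  step 4. node 3  ⊔preds=110000  new=101001  old=000000  +wl: 
  step 5. node 4  ⊔preds=000000  new=111101  stable
  step 6. node 5  ⊔preds=101001  new=110101  old=000000  +wl: 1,2
  step 7. node 6  ⊔preds=111111  new=111111  old=001110  +wl: 
  step 8. node 7  ⊔preds=111111  new=111011  old=011010  +wl: 6
  step 9. node 1  ⊔preds=111111  new=101110  stable
  step 10. node 2  ⊔preds=111111  new=110000  stable
  step 11. node 6  ⊔preds=111111  new=111111  stable

Least fixpoint reached:
  node 0: 011011
  node 1: 101110
  node 2: 110000
  node 3: 101001
  node 4: 111101
  node 5: 110101
  node 6: 111111
  node 7: 111011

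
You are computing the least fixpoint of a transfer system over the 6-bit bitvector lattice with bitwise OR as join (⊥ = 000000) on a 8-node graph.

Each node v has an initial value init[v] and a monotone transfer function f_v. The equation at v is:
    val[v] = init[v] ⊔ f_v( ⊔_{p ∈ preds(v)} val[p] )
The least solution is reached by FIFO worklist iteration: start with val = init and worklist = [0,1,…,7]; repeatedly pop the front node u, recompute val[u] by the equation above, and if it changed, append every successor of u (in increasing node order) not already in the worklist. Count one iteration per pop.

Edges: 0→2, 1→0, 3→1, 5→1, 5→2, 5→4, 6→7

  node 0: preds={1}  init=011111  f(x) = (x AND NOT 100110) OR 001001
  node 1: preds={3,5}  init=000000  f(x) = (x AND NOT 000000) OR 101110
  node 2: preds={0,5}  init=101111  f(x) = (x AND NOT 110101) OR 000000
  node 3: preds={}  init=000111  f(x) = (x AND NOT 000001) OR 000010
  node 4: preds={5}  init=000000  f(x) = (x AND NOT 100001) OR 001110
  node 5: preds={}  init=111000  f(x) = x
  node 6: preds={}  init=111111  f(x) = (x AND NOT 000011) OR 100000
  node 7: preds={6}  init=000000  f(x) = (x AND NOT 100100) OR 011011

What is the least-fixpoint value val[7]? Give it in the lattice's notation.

Trace (9 dequeues):
  [1] u=0 | in 000000 | out 011111 | ==
  [2] u=1 | in 111111 | out 111111 | prev 000000 | push {0}
  [3] u=2 | in 111111 | out 101111 | ==
  [4] u=3 | in 000000 | out 000111 | ==
  [5] u=4 | in 111000 | out 011110 | prev 000000 | push {}
  [6] u=5 | in 000000 | out 111000 | ==
  [7] u=6 | in 000000 | out 111111 | ==
  [8] u=7 | in 111111 | out 011011 | prev 000000 | push {}
  [9] u=0 | in 111111 | out 011111 | ==

Converged values:
  [0] 011111
  [1] 111111
  [2] 101111
  [3] 000111
  [4] 011110
  [5] 111000
  [6] 111111
  [7] 011011

011011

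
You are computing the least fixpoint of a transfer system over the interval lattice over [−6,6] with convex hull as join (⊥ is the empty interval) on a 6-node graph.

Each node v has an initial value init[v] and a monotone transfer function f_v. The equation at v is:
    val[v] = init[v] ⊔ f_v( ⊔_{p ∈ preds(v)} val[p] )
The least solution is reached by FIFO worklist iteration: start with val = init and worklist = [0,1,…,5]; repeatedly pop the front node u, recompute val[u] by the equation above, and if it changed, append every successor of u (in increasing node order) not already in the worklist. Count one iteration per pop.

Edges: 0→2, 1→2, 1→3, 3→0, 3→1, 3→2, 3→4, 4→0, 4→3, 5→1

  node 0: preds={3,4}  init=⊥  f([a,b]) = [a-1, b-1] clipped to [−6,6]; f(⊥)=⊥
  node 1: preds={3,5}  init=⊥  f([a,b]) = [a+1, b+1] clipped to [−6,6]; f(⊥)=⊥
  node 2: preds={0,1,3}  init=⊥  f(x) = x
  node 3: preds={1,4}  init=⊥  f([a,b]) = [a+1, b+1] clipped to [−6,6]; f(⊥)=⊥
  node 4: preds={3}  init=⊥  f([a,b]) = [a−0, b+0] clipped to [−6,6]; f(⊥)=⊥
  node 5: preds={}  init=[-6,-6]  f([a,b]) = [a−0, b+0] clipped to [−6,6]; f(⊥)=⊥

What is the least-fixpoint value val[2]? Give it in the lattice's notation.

[-5,6]

Iteration log — 36 steps:
  step 1. node 0  ⊔preds=⊥  new=⊥  stable
  step 2. node 1  ⊔preds=[-6,-6]  new=[-5,-5]  old=⊥  +wl: 
  step 3. node 2  ⊔preds=[-5,-5]  new=[-5,-5]  old=⊥  +wl: 
  step 4. node 3  ⊔preds=[-5,-5]  new=[-4,-4]  old=⊥  +wl: 0,1,2
  step 5. node 4  ⊔preds=[-4,-4]  new=[-4,-4]  old=⊥  +wl: 3
  step 6. node 5  ⊔preds=⊥  new=[-6,-6]  stable
  step 7. node 0  ⊔preds=[-4,-4]  new=[-5,-5]  old=⊥  +wl: 
  step 8. node 1  ⊔preds=[-6,-4]  new=[-5,-3]  old=[-5,-5]  +wl: 
  step 9. node 2  ⊔preds=[-5,-3]  new=[-5,-3]  old=[-5,-5]  +wl: 
  step 10. node 3  ⊔preds=[-5,-3]  new=[-4,-2]  old=[-4,-4]  +wl: 0,1,2,4
  step 11. node 0  ⊔preds=[-4,-2]  new=[-5,-3]  old=[-5,-5]  +wl: 
  step 12. node 1  ⊔preds=[-6,-2]  new=[-5,-1]  old=[-5,-3]  +wl: 3
  step 13. node 2  ⊔preds=[-5,-1]  new=[-5,-1]  old=[-5,-3]  +wl: 
  step 14. node 4  ⊔preds=[-4,-2]  new=[-4,-2]  old=[-4,-4]  +wl: 0
  step 15. node 3  ⊔preds=[-5,-1]  new=[-4,0]  old=[-4,-2]  +wl: 1,2,4
  step 16. node 0  ⊔preds=[-4,0]  new=[-5,-1]  old=[-5,-3]  +wl: 
  step 17. node 1  ⊔preds=[-6,0]  new=[-5,1]  old=[-5,-1]  +wl: 3
  step 18. node 2  ⊔preds=[-5,1]  new=[-5,1]  old=[-5,-1]  +wl: 
  step 19. node 4  ⊔preds=[-4,0]  new=[-4,0]  old=[-4,-2]  +wl: 0
  step 20. node 3  ⊔preds=[-5,1]  new=[-4,2]  old=[-4,0]  +wl: 1,2,4
  step 21. node 0  ⊔preds=[-4,2]  new=[-5,1]  old=[-5,-1]  +wl: 
  step 22. node 1  ⊔preds=[-6,2]  new=[-5,3]  old=[-5,1]  +wl: 3
  step 23. node 2  ⊔preds=[-5,3]  new=[-5,3]  old=[-5,1]  +wl: 
  step 24. node 4  ⊔preds=[-4,2]  new=[-4,2]  old=[-4,0]  +wl: 0
  step 25. node 3  ⊔preds=[-5,3]  new=[-4,4]  old=[-4,2]  +wl: 1,2,4
  step 26. node 0  ⊔preds=[-4,4]  new=[-5,3]  old=[-5,1]  +wl: 
  step 27. node 1  ⊔preds=[-6,4]  new=[-5,5]  old=[-5,3]  +wl: 3
  step 28. node 2  ⊔preds=[-5,5]  new=[-5,5]  old=[-5,3]  +wl: 
  step 29. node 4  ⊔preds=[-4,4]  new=[-4,4]  old=[-4,2]  +wl: 0
  step 30. node 3  ⊔preds=[-5,5]  new=[-4,6]  old=[-4,4]  +wl: 1,2,4
  step 31. node 0  ⊔preds=[-4,6]  new=[-5,5]  old=[-5,3]  +wl: 
  step 32. node 1  ⊔preds=[-6,6]  new=[-5,6]  old=[-5,5]  +wl: 3
  step 33. node 2  ⊔preds=[-5,6]  new=[-5,6]  old=[-5,5]  +wl: 
  step 34. node 4  ⊔preds=[-4,6]  new=[-4,6]  old=[-4,4]  +wl: 0
  step 35. node 3  ⊔preds=[-5,6]  new=[-4,6]  stable
  step 36. node 0  ⊔preds=[-4,6]  new=[-5,5]  stable

Least fixpoint reached:
  node 0: [-5,5]
  node 1: [-5,6]
  node 2: [-5,6]
  node 3: [-4,6]
  node 4: [-4,6]
  node 5: [-6,-6]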